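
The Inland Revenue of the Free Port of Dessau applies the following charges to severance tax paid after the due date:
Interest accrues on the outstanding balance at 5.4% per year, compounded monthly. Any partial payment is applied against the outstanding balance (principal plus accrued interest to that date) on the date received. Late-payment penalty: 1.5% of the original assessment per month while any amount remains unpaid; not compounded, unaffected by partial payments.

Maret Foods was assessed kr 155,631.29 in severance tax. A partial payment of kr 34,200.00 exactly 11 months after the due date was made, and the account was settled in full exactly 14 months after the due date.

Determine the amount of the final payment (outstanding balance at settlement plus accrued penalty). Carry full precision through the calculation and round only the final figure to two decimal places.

kr 163,746.87

Monthly rate = 5.4% ÷ 12 = 0.45%
Balance at month 11: kr 155,631.2900 × (1 + 0.0045)^11 = kr 163,510.7344…
After kr 34,200.00 payment: kr 163,510.7344… − kr 34,200.00 = kr 129,310.7344…
Balance at month 14: kr 129,310.7344… × (1 + 0.0045)^3 = kr 131,064.2967…
Penalty: 14 × 1.5% × kr 155,631.29 = kr 32,682.57…
Final settlement = outstanding balance + penalty = kr 131,064.2967… + kr 32,682.57… = kr 163,746.87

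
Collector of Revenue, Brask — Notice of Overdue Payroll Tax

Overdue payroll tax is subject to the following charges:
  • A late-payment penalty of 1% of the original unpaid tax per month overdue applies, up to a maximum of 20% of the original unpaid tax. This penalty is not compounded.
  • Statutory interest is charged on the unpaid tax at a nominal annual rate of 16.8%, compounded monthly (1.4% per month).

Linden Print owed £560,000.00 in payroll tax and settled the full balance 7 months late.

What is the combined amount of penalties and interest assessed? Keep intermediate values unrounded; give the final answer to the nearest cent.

Penalty: 7 × 1% × £560,000.00 = £39,200.00 (below the 20% cap of £112,000.00)
Interest: £560,000.00 × ((1 + 0.014)^7 − 1) = £560,000.00 × 0.1022134… = £57,239.5017…
Penalties + interest = £39,200.0000 + £57,239.5017… = £96,439.50

£96,439.50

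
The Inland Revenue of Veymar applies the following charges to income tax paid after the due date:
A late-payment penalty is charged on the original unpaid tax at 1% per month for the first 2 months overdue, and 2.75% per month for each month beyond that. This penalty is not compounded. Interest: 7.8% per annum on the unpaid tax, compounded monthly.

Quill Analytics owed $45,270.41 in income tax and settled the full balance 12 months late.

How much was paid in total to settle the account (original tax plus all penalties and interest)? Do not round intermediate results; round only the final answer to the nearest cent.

Penalty, months 1–2: 2 × 1% × $45,270.41 = $905.41…
Penalty, months 3–12: 10 × 2.75% × $45,270.41 = $12,449.36…
Interest (7.8%/yr ÷ 12 = 0.65%/month): $45,270.41 × ((1 + 0.0065)^12 − 1) = $3,660.1041…
Total = $45,270.41 + $13,354.7710… + $3,660.1041… = $62,285.29

$62,285.29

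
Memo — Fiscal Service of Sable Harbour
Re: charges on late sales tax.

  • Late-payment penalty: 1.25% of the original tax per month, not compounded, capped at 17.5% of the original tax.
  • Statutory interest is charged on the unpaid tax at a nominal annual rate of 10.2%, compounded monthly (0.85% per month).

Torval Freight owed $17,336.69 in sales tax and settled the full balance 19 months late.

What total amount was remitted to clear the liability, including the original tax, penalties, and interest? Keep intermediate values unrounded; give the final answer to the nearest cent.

$23,395.35

Penalty (uncapped): 19 × 1.25% × $17,336.69 = $4,117.46…; cap = 17.5% × $17,336.69 = $3,033.92… → penalty = $3,033.92…
Interest: $17,336.69 × ((1 + 0.0085)^19 − 1) = $17,336.69 × 0.1744706… = $3,024.7426…
Total = $17,336.69 + $3,033.9208… + $3,024.7426… = $23,395.35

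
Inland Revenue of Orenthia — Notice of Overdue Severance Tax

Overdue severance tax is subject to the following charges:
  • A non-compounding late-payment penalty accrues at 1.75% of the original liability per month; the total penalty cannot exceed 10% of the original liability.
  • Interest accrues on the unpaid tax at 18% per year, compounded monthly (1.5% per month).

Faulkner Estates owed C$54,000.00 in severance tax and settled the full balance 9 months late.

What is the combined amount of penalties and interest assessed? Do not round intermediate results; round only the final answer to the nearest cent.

C$13,143.06

Penalty (uncapped): 9 × 1.75% × C$54,000.00 = C$8,505.00; cap = 10% × C$54,000.00 = C$5,400.00 → penalty = C$5,400.00
Interest: C$54,000.00 × ((1 + 0.015)^9 − 1) = C$54,000.00 × 0.1433900… = C$7,743.0587…
Penalties + interest = C$5,400.0000 + C$7,743.0587… = C$13,143.06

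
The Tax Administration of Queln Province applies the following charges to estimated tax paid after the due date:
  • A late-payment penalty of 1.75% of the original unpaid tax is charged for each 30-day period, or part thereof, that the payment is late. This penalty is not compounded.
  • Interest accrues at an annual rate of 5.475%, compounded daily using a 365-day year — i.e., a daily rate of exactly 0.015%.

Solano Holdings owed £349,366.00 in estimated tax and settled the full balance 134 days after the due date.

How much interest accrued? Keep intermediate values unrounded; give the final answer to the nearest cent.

Interest: £349,366.00 × ((1 + 0.00015)^134 − 1) = £349,366.00 × 0.02030183… = £7,092.7682…

£7,092.77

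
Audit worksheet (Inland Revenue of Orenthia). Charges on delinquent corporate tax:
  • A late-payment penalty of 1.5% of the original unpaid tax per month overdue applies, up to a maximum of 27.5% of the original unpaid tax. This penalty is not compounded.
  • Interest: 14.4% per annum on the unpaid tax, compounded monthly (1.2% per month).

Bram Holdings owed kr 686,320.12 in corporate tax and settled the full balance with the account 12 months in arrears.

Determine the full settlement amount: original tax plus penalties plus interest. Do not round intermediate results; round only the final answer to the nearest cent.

kr 915,478.72

Penalty: 12 × 1.5% × kr 686,320.12 = kr 123,537.62… (below the 27.5% cap of kr 188,738.03…)
Interest: kr 686,320.12 × ((1 + 0.012)^12 − 1) = kr 686,320.12 × 0.1538946… = kr 105,620.9769…
Total = kr 686,320.12 + kr 123,537.6216 + kr 105,620.9769… = kr 915,478.72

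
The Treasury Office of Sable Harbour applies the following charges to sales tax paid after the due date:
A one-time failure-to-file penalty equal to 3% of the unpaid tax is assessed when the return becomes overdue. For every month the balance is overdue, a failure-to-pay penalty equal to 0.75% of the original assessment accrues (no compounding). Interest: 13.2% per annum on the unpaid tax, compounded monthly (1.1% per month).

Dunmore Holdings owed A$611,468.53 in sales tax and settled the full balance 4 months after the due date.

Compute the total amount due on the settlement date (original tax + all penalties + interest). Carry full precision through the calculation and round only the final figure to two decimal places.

A$675,508.45

Failure-to-file penalty: 3% × A$611,468.53 = A$18,344.06…
Failure-to-pay penalty: 4 × 0.75% × A$611,468.53 = A$18,344.06…
Interest: A$611,468.53 × ((1 + 0.011)^4 − 1) = A$611,468.53 × 0.0447313… = A$27,351.8059…
Total = A$611,468.53 + A$36,688.1118 + A$27,351.8059… = A$675,508.45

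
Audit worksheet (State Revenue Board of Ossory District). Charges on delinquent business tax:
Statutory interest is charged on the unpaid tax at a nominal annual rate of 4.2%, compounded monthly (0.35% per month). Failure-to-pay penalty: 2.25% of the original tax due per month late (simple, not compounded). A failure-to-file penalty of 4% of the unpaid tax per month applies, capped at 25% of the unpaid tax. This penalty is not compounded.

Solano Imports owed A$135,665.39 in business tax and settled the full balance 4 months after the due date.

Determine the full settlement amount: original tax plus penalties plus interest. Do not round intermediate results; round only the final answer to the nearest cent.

Failure-to-file: 4 × 4% × A$135,665.39 = A$21,706.46… (under the 25% cap)
Failure-to-pay penalty = 2.25% × A$135,665.39 × 4 mo = A$12,209.89…
Interest: A$135,665.39 × ((1 + 0.0035)^4 − 1) = A$135,665.39 × 0.0140737… = A$1,909.3102…
Total = A$135,665.39 + A$33,916.3475 + A$1,909.3102… = A$171,491.05

A$171,491.05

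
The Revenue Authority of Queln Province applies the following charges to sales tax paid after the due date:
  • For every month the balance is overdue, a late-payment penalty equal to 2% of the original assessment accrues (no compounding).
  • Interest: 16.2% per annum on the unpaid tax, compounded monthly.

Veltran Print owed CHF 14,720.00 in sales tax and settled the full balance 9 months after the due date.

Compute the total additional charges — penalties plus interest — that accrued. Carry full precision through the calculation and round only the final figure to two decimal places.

CHF 4,537.76

Late-payment penalty: 9 × 2% × CHF 14,720.00 = CHF 2,649.60
Interest (16.2%/yr ÷ 12 = 1.35%/month): CHF 14,720.00 × ((1 + 0.0135)^9 − 1) = CHF 1,888.1626…
Penalties + interest = CHF 2,649.6000 + CHF 1,888.1626… = CHF 4,537.76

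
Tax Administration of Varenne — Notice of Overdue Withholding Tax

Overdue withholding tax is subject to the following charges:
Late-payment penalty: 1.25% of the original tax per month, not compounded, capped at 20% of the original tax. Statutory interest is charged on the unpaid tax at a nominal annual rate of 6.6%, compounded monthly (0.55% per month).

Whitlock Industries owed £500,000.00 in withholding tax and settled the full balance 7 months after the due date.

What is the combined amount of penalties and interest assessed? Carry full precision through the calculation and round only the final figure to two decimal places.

Penalty: 7 × 1.25% × £500,000.00 = £43,750.00 (below the 20% cap of £100,000.00)
Interest: £500,000.00 × ((1 + 0.0055)^7 − 1) = £500,000.00 × 0.0391411… = £19,570.5526…
Penalties + interest = £43,750.0000 + £19,570.5526… = £63,320.55

£63,320.55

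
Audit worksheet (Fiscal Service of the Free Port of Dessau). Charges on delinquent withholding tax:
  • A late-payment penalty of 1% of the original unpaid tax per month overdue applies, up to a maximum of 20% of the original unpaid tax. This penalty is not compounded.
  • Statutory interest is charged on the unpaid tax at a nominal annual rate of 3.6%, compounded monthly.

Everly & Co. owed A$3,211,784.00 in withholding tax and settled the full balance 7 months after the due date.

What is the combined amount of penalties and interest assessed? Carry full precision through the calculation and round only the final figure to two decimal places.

Penalty: 7 × 1% × A$3,211,784.00 = A$224,824.88 (below the 20% cap of A$642,356.80)
Interest (3.6%/yr ÷ 12 = 0.3%/month): A$3,211,784.00 × ((1 + 0.003)^7 − 1) = A$68,057.5354…
Penalties + interest = A$224,824.8800 + A$68,057.5354… = A$292,882.42

A$292,882.42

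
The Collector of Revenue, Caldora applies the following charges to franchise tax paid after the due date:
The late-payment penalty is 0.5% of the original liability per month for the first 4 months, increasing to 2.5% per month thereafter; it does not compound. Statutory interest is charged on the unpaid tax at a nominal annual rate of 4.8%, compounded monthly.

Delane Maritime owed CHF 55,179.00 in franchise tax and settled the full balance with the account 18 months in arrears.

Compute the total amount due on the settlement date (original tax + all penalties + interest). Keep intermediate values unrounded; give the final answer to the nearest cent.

Penalty, months 1–4: 4 × 0.5% × CHF 55,179.00 = CHF 1,103.58
Penalty, months 5–18: 14 × 2.5% × CHF 55,179.00 = CHF 19,312.65
Interest (4.8%/yr ÷ 12 = 0.4%/month): CHF 55,179.00 × ((1 + 0.004)^18 − 1) = CHF 4,110.8916…
Total = CHF 55,179.00 + CHF 20,416.2300 + CHF 4,110.8916… = CHF 79,706.12

CHF 79,706.12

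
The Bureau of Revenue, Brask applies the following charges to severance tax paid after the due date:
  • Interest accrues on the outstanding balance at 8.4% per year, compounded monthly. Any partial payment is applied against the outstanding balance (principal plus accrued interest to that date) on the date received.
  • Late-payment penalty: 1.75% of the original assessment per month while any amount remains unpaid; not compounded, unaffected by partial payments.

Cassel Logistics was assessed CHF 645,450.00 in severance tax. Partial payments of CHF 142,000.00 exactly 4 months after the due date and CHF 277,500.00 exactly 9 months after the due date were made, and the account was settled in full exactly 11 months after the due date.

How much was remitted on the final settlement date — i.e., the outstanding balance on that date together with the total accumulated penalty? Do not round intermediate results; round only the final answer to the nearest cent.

CHF 390,670.88

Monthly rate = 8.4% ÷ 12 = 0.7%
Balance at month 4: CHF 645,450.0000 × (1 + 0.007)^4 = CHF 663,713.2494…
After CHF 142,000.00 payment: CHF 663,713.2494… − CHF 142,000.00 = CHF 521,713.2494…
Balance at month 9: CHF 521,713.2494… × (1 + 0.007)^5 = CHF 540,230.6484…
After CHF 277,500.00 payment: CHF 540,230.6484… − CHF 277,500.00 = CHF 262,730.6484…
Balance at month 11: CHF 262,730.6484… × (1 + 0.007)^2 = CHF 266,421.7513…
Penalty: 11 × 1.75% × CHF 645,450.00 = CHF 124,249.13…
Final settlement = outstanding balance + penalty = CHF 266,421.7513… + CHF 124,249.13… = CHF 390,670.88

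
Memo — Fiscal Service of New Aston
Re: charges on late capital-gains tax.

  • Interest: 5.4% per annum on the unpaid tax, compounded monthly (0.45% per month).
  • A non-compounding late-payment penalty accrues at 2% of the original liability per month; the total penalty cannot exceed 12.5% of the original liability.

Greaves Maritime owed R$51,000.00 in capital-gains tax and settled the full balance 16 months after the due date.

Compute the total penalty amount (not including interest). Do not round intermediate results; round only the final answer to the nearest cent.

Penalty (uncapped): 16 × 2% × R$51,000.00 = R$16,320.00; cap = 12.5% × R$51,000.00 = R$6,375.00 → penalty = R$6,375.00

R$6,375.00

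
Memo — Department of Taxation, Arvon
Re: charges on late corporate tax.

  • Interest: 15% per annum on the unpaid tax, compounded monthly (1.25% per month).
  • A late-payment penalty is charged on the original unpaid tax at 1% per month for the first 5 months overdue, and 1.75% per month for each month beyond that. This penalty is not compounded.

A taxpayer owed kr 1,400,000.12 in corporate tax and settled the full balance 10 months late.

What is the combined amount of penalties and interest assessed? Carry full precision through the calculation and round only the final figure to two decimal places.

kr 377,679.19

Penalty, months 1–5: 5 × 1% × kr 1,400,000.12 = kr 70,000.01…
Penalty, months 6–10: 5 × 1.75% × kr 1,400,000.12 = kr 122,500.01…
Interest: kr 1,400,000.12 × ((1 + 0.0125)^10 − 1) = kr 1,400,000.12 × 0.1322708… = kr 185,179.1774…
Penalties + interest = kr 192,500.0165 + kr 185,179.1774… = kr 377,679.19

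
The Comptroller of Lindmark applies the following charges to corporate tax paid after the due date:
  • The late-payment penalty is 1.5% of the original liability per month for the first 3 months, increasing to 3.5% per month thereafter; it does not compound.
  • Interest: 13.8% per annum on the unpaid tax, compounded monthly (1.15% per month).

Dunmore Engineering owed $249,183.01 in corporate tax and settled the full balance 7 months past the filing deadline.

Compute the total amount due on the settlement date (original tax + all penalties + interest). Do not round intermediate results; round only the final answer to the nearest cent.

Penalty, months 1–3: 3 × 1.5% × $249,183.01 = $11,213.24…
Penalty, months 4–7: 4 × 3.5% × $249,183.01 = $34,885.62…
Interest: $249,183.01 × ((1 + 0.0115)^7 − 1) = $249,183.01 × 0.0833311… = $20,764.6936…
Total = $249,183.01 + $46,098.8569… + $20,764.6936… = $316,046.56

$316,046.56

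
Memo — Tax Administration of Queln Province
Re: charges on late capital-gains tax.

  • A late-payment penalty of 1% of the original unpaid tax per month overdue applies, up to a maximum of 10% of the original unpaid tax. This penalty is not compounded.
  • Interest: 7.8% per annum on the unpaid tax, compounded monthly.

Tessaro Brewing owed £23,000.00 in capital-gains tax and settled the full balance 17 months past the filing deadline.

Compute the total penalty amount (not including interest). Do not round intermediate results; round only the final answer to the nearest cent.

£2,300.00

Penalty (uncapped): 17 × 1% × £23,000.00 = £3,910.00; cap = 10% × £23,000.00 = £2,300.00 → penalty = £2,300.00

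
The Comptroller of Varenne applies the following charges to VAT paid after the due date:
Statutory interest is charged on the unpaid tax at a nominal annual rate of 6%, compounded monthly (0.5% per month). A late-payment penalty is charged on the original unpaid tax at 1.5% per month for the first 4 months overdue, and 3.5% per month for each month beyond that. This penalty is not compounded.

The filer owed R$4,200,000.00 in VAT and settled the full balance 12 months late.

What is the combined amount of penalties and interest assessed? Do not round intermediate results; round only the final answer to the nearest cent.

Penalty, months 1–4: 4 × 1.5% × R$4,200,000.00 = R$252,000.00
Penalty, months 5–12: 8 × 3.5% × R$4,200,000.00 = R$1,176,000.00
Interest: R$4,200,000.00 × ((1 + 0.005)^12 − 1) = R$4,200,000.00 × 0.0616778… = R$259,046.8098…
Penalties + interest = R$1,428,000.0000 + R$259,046.8098… = R$1,687,046.81

R$1,687,046.81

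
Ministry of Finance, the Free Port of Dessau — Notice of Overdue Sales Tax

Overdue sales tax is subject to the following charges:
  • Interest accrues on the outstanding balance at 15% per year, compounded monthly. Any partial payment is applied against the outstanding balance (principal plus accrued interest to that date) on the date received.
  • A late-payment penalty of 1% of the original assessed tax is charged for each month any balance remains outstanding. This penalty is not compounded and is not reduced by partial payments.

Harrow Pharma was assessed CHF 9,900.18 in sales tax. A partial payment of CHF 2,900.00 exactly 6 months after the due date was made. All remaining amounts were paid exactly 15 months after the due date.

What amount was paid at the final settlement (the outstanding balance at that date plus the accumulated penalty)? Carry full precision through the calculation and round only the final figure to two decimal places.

CHF 10,170.01

Monthly rate = 15% ÷ 12 = 1.25%
Balance at month 6: CHF 9,900.1800 × (1 + 0.0125)^6 = CHF 10,666.2874…
After CHF 2,900.00 payment: CHF 10,666.2874… − CHF 2,900.00 = CHF 7,766.2874…
Balance at month 15: CHF 7,766.2874… × (1 + 0.0125)^9 = CHF 8,684.9785…
Penalty: 15 × 1% × CHF 9,900.18 = CHF 1,485.03…
Final settlement = outstanding balance + penalty = CHF 8,684.9785… + CHF 1,485.03… = CHF 10,170.01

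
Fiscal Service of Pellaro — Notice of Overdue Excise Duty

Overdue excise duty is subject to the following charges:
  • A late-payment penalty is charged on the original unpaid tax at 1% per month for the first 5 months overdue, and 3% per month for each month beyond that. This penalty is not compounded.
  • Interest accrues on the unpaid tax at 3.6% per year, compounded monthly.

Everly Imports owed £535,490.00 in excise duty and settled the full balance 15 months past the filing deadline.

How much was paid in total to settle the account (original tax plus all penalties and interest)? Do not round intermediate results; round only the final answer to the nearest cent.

£747,521.23

Penalty, months 1–5: 5 × 1% × £535,490.00 = £26,774.50
Penalty, months 6–15: 10 × 3% × £535,490.00 = £160,647.00
Interest (3.6%/yr ÷ 12 = 0.3%/month): £535,490.00 × ((1 + 0.003)^15 − 1) = £24,609.7261…
Total = £535,490.00 + £187,421.5000 + £24,609.7261… = £747,521.23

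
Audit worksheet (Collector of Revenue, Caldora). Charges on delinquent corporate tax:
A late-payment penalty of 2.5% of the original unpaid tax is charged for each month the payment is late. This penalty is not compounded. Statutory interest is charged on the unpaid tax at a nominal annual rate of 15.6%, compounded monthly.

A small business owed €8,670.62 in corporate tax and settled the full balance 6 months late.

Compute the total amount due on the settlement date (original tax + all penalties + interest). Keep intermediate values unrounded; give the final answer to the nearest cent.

Late-payment penalty = 2.5% × €8,670.62 × 6 mo = €1,300.59…
Interest (15.6%/yr ÷ 12 = 1.3%/month): €8,670.62 × ((1 + 0.013)^6 − 1) = €698.6731…
Total = €8,670.62 + €1,300.5930 + €698.6731… = €10,669.89

€10,669.89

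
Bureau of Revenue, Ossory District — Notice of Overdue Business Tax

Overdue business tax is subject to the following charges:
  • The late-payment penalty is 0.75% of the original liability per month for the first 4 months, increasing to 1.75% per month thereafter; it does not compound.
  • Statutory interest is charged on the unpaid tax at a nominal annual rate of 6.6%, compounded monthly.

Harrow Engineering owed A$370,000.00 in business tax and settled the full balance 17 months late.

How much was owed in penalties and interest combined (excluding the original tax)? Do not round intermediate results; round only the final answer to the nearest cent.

Penalty, months 1–4: 4 × 0.75% × A$370,000.00 = A$11,100.00
Penalty, months 5–17: 13 × 1.75% × A$370,000.00 = A$84,175.00
Interest (6.6%/yr ÷ 12 = 0.55%/month): A$370,000.00 × ((1 + 0.0055)^17 − 1) = A$36,159.8574…
Penalties + interest = A$95,275.0000 + A$36,159.8574… = A$131,434.86

A$131,434.86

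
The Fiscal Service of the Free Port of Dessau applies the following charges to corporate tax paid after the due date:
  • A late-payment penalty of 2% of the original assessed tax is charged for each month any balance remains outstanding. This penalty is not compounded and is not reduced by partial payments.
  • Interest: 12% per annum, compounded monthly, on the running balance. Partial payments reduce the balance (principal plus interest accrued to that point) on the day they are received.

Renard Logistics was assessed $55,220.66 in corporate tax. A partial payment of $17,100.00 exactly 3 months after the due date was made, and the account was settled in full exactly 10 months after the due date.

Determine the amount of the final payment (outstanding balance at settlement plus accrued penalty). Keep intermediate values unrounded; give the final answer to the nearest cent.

Monthly rate = 12% ÷ 12 = 1%
Balance at month 3: $55,220.6600 × (1 + 0.01)^3 = $56,893.9012…
After $17,100.00 payment: $56,893.9012… − $17,100.00 = $39,793.9012…
Balance at month 10: $39,793.9012… × (1 + 0.01)^7 = $42,664.4483…
Penalty: 10 × 2% × $55,220.66 = $11,044.13…
Final settlement = outstanding balance + penalty = $42,664.4483… + $11,044.13… = $53,708.58

$53,708.58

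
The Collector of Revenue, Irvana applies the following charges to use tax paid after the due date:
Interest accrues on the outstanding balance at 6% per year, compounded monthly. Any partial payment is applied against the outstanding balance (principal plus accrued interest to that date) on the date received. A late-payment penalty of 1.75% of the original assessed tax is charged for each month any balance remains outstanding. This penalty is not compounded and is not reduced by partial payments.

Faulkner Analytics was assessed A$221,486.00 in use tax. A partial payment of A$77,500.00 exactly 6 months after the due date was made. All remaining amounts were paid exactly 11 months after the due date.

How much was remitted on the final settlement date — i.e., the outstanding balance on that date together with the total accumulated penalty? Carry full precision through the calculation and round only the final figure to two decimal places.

A$197,155.97

Monthly rate = 6% ÷ 12 = 0.5%
Balance at month 6: A$221,486.0000 × (1 + 0.005)^6 = A$228,214.1930…
After A$77,500.00 payment: A$228,214.1930… − A$77,500.00 = A$150,714.1930…
Balance at month 11: A$150,714.1930… × (1 + 0.005)^5 = A$154,519.9153…
Penalty: 11 × 1.75% × A$221,486.00 = A$42,636.06…
Final settlement = outstanding balance + penalty = A$154,519.9153… + A$42,636.06… = A$197,155.97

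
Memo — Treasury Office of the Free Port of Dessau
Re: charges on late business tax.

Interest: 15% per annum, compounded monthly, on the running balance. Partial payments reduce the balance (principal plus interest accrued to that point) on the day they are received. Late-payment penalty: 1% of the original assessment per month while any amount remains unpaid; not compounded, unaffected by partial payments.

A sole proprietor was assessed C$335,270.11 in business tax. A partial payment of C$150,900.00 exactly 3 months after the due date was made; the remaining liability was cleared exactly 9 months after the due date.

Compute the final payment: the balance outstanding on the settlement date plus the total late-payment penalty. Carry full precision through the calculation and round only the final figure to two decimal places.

C$242,527.13

Monthly rate = 15% ÷ 12 = 1.25%
Balance at month 3: C$335,270.1100 × (1 + 0.0125)^3 = C$348,000.5518…
After C$150,900.00 payment: C$348,000.5518… − C$150,900.00 = C$197,100.5518…
Balance at month 9: C$197,100.5518… × (1 + 0.0125)^6 = C$212,352.8194…
Penalty: 9 × 1% × C$335,270.11 = C$30,174.31…
Final settlement = outstanding balance + penalty = C$212,352.8194… + C$30,174.31… = C$242,527.13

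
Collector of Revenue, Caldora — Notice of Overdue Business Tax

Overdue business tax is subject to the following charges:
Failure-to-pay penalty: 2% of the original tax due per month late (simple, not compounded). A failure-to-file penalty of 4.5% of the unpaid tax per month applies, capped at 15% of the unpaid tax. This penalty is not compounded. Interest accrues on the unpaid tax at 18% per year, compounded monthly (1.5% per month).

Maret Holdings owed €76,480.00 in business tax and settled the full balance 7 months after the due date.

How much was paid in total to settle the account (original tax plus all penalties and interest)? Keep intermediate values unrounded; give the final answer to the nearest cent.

Failure-to-file: 7 × 4.5% × €76,480.00 = €24,091.20, capped at 15% × €76,480.00 = €11,472.00
Failure-to-pay penalty: 7 × 2% × €76,480.00 = €10,707.20
Interest: €76,480.00 × ((1 + 0.015)^7 − 1) = €76,480.00 × 0.1098449… = €8,400.9389…
Total = €76,480.00 + €22,179.2000 + €8,400.9389… = €107,060.14

€107,060.14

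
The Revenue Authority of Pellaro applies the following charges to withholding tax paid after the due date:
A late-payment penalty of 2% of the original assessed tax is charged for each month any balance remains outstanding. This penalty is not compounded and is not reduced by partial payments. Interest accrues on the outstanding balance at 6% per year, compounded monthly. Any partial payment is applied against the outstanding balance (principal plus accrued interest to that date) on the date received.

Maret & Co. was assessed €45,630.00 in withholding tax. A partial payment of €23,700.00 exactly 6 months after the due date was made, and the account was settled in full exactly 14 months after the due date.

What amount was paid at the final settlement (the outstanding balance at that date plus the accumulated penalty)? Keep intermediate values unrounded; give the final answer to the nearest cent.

Monthly rate = 6% ÷ 12 = 0.5%
Balance at month 6: €45,630.0000 × (1 + 0.005)^6 = €47,016.1258…
After €23,700.00 payment: €47,016.1258… − €23,700.00 = €23,316.1258…
Balance at month 14: €23,316.1258… × (1 + 0.005)^8 = €24,265.2563…
Penalty: 14 × 2% × €45,630.00 = €12,776.40
Final settlement = outstanding balance + penalty = €24,265.2563… + €12,776.40 = €37,041.66

€37,041.66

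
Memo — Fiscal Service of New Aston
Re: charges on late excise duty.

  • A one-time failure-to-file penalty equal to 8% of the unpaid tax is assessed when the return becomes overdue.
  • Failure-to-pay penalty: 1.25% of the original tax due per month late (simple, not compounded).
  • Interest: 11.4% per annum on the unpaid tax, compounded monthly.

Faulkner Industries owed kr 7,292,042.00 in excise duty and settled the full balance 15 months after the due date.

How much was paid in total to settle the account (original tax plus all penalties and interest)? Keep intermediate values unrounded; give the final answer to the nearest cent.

kr 10,353,807.89

Failure-to-file penalty: 8% × kr 7,292,042.00 = kr 583,363.36
Failure-to-pay penalty = 1.25% × kr 7,292,042.00 × 15 mo = kr 1,367,257.88…
Interest (11.4%/yr ÷ 12 = 0.95%/month): kr 7,292,042.00 × ((1 + 0.0095)^15 − 1) = kr 1,111,144.6592…
Total = kr 7,292,042.00 + kr 1,950,621.2350 + kr 1,111,144.6592… = kr 10,353,807.89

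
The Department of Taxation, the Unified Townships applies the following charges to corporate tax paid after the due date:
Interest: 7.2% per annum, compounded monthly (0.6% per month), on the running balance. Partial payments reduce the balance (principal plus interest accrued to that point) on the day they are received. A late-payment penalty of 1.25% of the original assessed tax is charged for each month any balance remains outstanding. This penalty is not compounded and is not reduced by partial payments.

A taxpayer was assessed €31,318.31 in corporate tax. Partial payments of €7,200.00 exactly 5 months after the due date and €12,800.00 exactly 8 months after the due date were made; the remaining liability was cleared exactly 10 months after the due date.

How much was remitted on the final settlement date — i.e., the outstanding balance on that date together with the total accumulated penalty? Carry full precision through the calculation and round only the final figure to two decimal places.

€16,791.08

Balance at month 5: €31,318.3100 × (1 + 0.006)^5 = €32,269.2017…
After €7,200.00 payment: €32,269.2017… − €7,200.00 = €25,069.2017…
Balance at month 8: €25,069.2017… × (1 + 0.006)^3 = €25,523.1603…
After €12,800.00 payment: €25,523.1603… − €12,800.00 = €12,723.1603…
Balance at month 10: €12,723.1603… × (1 + 0.006)^2 = €12,876.2962…
Penalty: 10 × 1.25% × €31,318.31 = €3,914.79…
Final settlement = outstanding balance + penalty = €12,876.2962… + €3,914.79… = €16,791.08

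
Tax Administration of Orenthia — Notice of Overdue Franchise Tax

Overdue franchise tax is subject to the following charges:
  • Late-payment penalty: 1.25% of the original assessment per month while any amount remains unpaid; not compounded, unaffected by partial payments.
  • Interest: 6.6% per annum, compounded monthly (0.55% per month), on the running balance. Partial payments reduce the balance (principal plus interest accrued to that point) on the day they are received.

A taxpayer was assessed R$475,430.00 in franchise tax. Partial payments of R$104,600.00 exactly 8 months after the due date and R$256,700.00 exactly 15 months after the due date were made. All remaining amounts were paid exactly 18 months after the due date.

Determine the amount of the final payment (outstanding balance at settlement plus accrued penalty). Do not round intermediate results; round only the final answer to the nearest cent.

Balance at month 8: R$475,430.0000 × (1 + 0.0055)^8 = R$496,756.0694…
After R$104,600.00 payment: R$496,756.0694… − R$104,600.00 = R$392,156.0694…
Balance at month 15: R$392,156.0694… × (1 + 0.0055)^7 = R$407,505.4914…
After R$256,700.00 payment: R$407,505.4914… − R$256,700.00 = R$150,805.4914…
Balance at month 18: R$150,805.4914… × (1 + 0.0055)^3 = R$153,307.4927…
Penalty: 18 × 1.25% × R$475,430.00 = R$106,971.75
Final settlement = outstanding balance + penalty = R$153,307.4927… + R$106,971.75 = R$260,279.24

R$260,279.24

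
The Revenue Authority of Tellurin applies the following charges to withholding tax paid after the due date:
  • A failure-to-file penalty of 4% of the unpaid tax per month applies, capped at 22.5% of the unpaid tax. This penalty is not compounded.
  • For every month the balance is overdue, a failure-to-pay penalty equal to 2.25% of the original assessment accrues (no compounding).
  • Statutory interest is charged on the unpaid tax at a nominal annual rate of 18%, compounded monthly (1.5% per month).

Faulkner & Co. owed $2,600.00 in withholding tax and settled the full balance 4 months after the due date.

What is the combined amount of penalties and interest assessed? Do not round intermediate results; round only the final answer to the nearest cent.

$809.55

Failure-to-file: 4 × 4% × $2,600.00 = $416.00 (under the 22.5% cap)
Failure-to-pay penalty: 4 × 2.25% × $2,600.00 = $234.00
Interest: $2,600.00 × ((1 + 0.015)^4 − 1) = $2,600.00 × 0.0613636… = $159.5452…
Penalties + interest = $650.0000 + $159.5452… = $809.55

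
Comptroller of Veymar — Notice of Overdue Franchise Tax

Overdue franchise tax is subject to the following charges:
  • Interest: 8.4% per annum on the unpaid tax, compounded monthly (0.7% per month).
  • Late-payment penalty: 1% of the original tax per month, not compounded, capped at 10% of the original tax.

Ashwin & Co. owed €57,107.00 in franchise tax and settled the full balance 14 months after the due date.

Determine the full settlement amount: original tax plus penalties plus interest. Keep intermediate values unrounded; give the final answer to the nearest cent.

€68,676.10

Penalty (uncapped): 14 × 1% × €57,107.00 = €7,994.98; cap = 10% × €57,107.00 = €5,710.70 → penalty = €5,710.70
Interest: €57,107.00 × ((1 + 0.007)^14 − 1) = €57,107.00 × 0.1025863… = €5,858.3952…
Total = €57,107.00 + €5,710.7000 + €5,858.3952… = €68,676.10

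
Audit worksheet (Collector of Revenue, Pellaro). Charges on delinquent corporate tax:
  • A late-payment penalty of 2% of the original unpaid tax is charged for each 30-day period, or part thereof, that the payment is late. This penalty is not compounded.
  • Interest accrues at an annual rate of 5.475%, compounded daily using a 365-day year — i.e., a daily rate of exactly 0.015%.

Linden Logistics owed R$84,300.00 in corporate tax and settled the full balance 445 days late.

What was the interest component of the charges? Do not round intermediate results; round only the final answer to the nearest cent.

R$5,818.63

Interest: R$84,300.00 × ((1 + 0.00015)^445 − 1) = R$84,300.00 × 0.06902284… = R$5,818.6251…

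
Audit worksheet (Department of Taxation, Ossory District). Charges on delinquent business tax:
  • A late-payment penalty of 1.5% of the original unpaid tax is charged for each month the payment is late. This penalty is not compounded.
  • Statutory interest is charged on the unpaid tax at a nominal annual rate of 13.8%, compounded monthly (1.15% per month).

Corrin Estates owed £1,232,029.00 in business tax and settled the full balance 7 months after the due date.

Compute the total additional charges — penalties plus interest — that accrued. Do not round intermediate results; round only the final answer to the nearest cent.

Late-payment penalty: 7 × 1.5% × £1,232,029.00 = £129,363.05…
Interest: £1,232,029.00 × ((1 + 0.0115)^7 − 1) = £1,232,029.00 × 0.0833311… = £102,666.3281…
Penalties + interest = £129,363.0450 + £102,666.3281… = £232,029.37

£232,029.37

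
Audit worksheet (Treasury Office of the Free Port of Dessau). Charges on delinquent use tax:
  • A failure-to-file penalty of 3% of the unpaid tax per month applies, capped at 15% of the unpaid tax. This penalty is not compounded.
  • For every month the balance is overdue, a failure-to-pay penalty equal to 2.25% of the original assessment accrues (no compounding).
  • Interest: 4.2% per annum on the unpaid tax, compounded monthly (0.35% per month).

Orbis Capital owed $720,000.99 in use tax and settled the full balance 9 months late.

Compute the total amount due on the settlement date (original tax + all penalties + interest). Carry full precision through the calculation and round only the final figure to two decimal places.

Failure-to-file: 9 × 3% × $720,000.99 = $194,400.27…, capped at 15% × $720,000.99 = $108,000.15…
Failure-to-pay penalty: 9 × 2.25% × $720,000.99 = $145,800.20…
Interest: $720,000.99 × ((1 + 0.0035)^9 − 1) = $720,000.99 × 0.0319446… = $23,000.1584…
Total = $720,000.99 + $253,800.3490… + $23,000.1584… = $996,801.50

$996,801.50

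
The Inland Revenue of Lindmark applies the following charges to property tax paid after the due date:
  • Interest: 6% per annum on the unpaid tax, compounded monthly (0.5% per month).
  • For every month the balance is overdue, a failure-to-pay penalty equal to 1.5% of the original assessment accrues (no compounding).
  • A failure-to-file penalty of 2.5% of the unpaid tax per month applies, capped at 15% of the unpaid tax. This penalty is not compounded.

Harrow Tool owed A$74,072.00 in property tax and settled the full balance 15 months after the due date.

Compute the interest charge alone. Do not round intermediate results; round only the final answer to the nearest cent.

Interest: A$74,072.00 × ((1 + 0.005)^15 − 1) = A$74,072.00 × 0.0776827… = A$5,754.1157…

A$5,754.12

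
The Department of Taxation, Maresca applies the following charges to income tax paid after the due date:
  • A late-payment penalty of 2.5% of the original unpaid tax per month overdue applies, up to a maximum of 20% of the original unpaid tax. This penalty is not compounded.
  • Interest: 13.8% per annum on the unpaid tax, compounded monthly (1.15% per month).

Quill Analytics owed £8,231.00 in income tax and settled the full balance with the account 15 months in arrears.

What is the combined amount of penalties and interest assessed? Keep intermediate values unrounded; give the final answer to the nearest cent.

Penalty (uncapped): 15 × 2.5% × £8,231.00 = £3,086.63…; cap = 20% × £8,231.00 = £1,646.20 → penalty = £1,646.20
Interest: £8,231.00 × ((1 + 0.0115)^15 − 1) = £8,231.00 × 0.1871027… = £1,540.0426…
Penalties + interest = £1,646.2000 + £1,540.0426… = £3,186.24

£3,186.24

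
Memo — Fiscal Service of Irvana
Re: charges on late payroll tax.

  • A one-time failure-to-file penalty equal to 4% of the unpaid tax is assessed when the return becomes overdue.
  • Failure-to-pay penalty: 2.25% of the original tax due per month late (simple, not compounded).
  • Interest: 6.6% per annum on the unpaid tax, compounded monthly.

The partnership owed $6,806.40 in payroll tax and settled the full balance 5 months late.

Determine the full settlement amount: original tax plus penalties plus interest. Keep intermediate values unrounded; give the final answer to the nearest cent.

Failure-to-file penalty: 4% × $6,806.40 = $272.26…
Failure-to-pay penalty = 2.25% × $6,806.40 × 5 mo = $765.72
Interest (6.6%/yr ÷ 12 = 0.55%/month): $6,806.40 × ((1 + 0.0055)^5 − 1) = $189.2463…
Total = $6,806.40 + $1,037.9760 + $189.2463… = $8,033.62

$8,033.62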